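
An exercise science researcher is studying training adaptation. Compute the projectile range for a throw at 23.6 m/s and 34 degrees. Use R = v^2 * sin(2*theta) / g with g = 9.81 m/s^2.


Two times the angle = 68 degrees
sin(68) = 0.927184
R = 556.96 * 0.927184 / 9.81 = 52.641 m

52.641 m


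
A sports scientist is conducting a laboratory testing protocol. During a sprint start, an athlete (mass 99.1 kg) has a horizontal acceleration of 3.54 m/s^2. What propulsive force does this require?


Propulsive force = mass * acceleration
= 99.1 kg * 3.54 m/s^2
= 350.81 N

350.81 N


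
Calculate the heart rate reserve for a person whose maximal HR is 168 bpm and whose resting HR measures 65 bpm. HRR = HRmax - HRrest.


HRmax = 168 bpm
HRrest = 65 bpm
HRR = 168 - 65 = 103 bpm

103 bpm


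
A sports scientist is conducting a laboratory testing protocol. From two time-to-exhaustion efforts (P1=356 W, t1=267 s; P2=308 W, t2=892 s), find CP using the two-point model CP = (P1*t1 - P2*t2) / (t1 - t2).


Work in trial 1 = 95052 J
Work in trial 2 = 274736 J
Delta work = -179684 J
Delta time = -625 s
CP = -179684 / -625 = 287.49 W

287.49 W


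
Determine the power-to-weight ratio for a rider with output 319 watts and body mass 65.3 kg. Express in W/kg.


P/W = 319 / 65.3 = 4.885 W/kg

4.885 W/kg


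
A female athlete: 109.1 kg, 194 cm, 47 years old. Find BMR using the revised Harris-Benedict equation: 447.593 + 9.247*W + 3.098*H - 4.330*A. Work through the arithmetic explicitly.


Intercept = 447.593
Weight contribution = 9.247 * 109.1 = 1008.8477
Height contribution = 3.098 * 194 = 601.012
Age contribution = 4.33 * 47 = 203.51
BMR = 447.593 + 1008.8477 + 601.012 - 203.51
= 1853.94 kcal/day

1853.94 kcal/day


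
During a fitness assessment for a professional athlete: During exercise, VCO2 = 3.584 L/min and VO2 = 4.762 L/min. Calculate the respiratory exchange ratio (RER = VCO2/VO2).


RER = VCO2 / VO2
= 3.584 / 4.762
= 0.7526

0.7526


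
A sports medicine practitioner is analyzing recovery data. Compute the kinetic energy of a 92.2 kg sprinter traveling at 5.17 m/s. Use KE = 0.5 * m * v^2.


Velocity squared = 26.7289
KE = 0.5 * 92.2 * 26.7289 = 1232.2 J

1232.2 J


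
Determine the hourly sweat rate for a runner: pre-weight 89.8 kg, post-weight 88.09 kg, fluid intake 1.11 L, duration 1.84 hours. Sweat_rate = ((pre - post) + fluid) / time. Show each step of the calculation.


Mass lost = 89.8 - 88.09 = 1.71 kg
Add fluid consumed: 1.71 + 1.11 = 2.82 L total sweat
Sweat rate = 2.82 / 1.84 = 1.533 L/h

1.533 L/h


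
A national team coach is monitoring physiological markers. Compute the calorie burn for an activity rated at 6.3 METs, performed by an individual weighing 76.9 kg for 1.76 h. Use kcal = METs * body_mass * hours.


Product of METs and mass = 6.3 * 76.9 = 484.47
Total kcal = 484.47 * 1.76 = 852.67 kcal

852.67 kcal


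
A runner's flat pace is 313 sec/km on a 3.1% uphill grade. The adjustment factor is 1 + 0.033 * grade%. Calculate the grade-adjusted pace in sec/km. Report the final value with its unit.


Factor = 1 + 0.033 * 3.1 = 1.1023
Adjusted pace = 313 * 1.1023
= 345.02 sec/km

345.02 s/km


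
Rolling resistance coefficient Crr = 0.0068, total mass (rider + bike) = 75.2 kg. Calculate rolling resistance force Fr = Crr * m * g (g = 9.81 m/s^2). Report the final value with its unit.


Fr = Crr * m * g
= 0.0068 * 75.2 * 9.81
= 5.016 N

5.016 N


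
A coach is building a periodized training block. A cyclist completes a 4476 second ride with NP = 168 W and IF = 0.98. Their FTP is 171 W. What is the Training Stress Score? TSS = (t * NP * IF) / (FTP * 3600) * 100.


t * NP * IF = 4476 * 168 * 0.98 = 736928.64
FTP * 3600 = 615600
TSS = (736928.64 / 615600) * 100 = 119.71

119.71 TSS


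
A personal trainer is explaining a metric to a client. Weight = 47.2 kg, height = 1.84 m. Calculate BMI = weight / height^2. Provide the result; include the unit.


height^2 = 1.84^2 = 3.3856
BMI = 47.2 / 3.3856 = 13.94 kg/m^2

13.94 kg/m^2


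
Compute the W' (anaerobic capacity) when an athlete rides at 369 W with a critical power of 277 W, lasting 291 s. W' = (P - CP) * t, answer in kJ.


Above-CP power = 92 W
Duration = 291 s
W' = 92 * 291 = 26772 J
Convert: 26772 / 1000 = 26.772 kJ

26.772 kJ


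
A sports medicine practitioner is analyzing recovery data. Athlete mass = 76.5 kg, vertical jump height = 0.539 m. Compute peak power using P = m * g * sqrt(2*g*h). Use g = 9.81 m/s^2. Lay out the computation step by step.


sqrt(2 * 9.81 * 0.539) = sqrt(10.57518) = 3.25195 m/s
P = 76.5 * 9.81 * 3.25195
= 2440.47 W

2440.47 W


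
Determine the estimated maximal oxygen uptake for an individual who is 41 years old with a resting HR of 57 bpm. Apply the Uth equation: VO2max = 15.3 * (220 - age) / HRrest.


HRmax = 220 - 41 = 179
VO2max = 15.3 * (179 / 57)
= 15.3 * 3.1404
= 48.05 mL/kg/min

48.05 mL/kg/min


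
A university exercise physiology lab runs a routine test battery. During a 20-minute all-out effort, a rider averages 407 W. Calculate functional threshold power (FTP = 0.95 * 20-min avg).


FTP = 0.95 * 407
= 386.65 W

386.65 W


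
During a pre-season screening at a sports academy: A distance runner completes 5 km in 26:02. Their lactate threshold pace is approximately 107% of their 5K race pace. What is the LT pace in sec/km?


Convert to seconds: 26 min 2 s = 1562 s
Pace per km = 1562 / 5 = 312.4 s/km
LT pace = 312.4 * 1.07 = 334.27 s/km

334.27 s/km


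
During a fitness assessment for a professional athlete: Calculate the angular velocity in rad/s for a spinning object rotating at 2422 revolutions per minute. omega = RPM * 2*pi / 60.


omega = RPM * 2*pi / 60
= 2422 * 6.28318531 / 60
= 253.631 rad/s

253.631 rad/s


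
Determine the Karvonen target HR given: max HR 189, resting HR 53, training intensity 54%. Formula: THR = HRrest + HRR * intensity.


HRR = HRmax - HRrest = 189 - 53 = 136
THR = 53 + 136 * 0.54
= 126.44 bpm

126.44 bpm


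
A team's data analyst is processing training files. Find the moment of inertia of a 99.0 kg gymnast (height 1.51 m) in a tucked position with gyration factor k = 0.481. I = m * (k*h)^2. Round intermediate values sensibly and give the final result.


Radius of gyration = 0.481 * 1.51 = 0.72631 m
I = 99.0 * 0.72631^2
= 99.0 * 0.527526
= 52.225 kg*m^2

52.225 kg*m^2


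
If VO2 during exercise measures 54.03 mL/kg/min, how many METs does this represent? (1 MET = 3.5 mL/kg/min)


METs = VO2 / 3.5 = 54.03 / 3.5 = 15.44

15.44 METs


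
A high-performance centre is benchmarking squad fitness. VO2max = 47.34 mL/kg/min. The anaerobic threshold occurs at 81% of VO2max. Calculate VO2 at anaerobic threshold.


AT fraction = 81 / 100 = 0.81
AT VO2 = 47.34 * 0.81
= 38.35 mL/kg/min

38.35 mL/kg/min


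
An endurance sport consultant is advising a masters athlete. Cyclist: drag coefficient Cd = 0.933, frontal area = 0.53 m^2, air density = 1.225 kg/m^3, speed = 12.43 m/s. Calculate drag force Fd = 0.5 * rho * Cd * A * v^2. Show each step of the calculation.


v^2 = 12.43^2 = 154.5049
Fd = 0.5 * 1.225 * 0.933 * 0.53 * 154.5049
= 46.796 N

46.796 N


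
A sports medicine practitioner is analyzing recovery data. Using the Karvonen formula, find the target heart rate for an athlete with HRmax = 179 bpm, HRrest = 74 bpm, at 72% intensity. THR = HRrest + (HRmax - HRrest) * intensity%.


HRR = 179 - 74 = 105
THR = 74 + 105 * 0.72
= 74 + 75.6
= 149.6 bpm

149.6 bpm


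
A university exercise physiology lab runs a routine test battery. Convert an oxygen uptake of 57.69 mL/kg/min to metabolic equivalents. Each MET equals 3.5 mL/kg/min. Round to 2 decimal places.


One MET = 3.5 mL/kg/min
Number of METs = 57.69 / 3.5
= 16.48 METs

16.48 METs


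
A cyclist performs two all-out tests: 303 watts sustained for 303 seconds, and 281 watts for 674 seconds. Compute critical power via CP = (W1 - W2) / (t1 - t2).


W1 = P1 * t1 = 303 * 303 = 91809 J
W2 = P2 * t2 = 281 * 674 = 189394 J
CP = (91809 - 189394) / (303 - 674)
= 263.03 W

263.03 W


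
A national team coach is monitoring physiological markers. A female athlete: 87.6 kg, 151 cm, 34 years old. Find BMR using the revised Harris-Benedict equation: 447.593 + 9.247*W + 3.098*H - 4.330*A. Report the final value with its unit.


Intercept = 447.593
Weight contribution = 9.247 * 87.6 = 810.0372
Height contribution = 3.098 * 151 = 467.798
Age contribution = 4.33 * 34 = 147.22
BMR = 447.593 + 810.0372 + 467.798 - 147.22
= 1578.21 kcal/day

1578.21 kcal/day


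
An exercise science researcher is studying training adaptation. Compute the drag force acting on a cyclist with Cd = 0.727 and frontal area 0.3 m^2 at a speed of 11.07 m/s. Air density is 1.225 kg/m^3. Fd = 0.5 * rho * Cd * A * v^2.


Step 1: v^2 = 122.5449
Step 2: Fd = 0.5 * 1.225 * 0.727 * 0.3 * 122.5449
= 16.37 N

16.37 N


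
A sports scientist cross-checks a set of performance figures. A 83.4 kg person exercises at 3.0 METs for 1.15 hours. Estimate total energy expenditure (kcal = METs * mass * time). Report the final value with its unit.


Energy = METs * mass(kg) * time(h)
= 3.0 * 83.4 * 1.15
= 287.73 kcal

287.73 kcal


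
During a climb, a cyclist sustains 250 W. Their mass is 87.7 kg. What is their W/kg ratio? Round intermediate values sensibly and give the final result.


Power-to-weight = 250 W / 87.7 kg
= 2.851 W/kg

2.851 W/kg


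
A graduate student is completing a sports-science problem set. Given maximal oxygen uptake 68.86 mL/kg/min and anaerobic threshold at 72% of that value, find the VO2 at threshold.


Percentage as decimal = 0.72
VO2 at AT = 68.86 * 0.72 = 49.58 mL/kg/min

49.58 mL/kg/min


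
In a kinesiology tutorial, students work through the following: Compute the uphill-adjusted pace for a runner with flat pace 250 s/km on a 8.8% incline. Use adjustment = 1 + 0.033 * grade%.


Adjustment factor = 1 + 0.033 * 8.8 = 1.2904
Grade-adjusted pace = 250 * 1.2904 = 322.6 s/km

322.6 s/km


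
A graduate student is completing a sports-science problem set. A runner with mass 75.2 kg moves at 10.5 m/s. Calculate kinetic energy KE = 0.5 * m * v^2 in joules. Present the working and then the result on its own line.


v^2 = 10.5^2 = 110.25
KE = 0.5 * 75.2 * 110.25
= 4145.4 J

4145.4 J


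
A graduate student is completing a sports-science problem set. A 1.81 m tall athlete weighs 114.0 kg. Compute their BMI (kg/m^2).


height^2 = 3.2761 m^2
BMI = 114.0 / 3.2761 = 34.8 kg/m^2

34.8 kg/m^2


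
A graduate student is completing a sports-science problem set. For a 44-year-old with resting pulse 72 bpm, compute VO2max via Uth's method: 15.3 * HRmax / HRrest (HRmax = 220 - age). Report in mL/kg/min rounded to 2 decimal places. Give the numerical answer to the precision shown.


Step 1: HRmax = 220 - 44 = 176 bpm
Step 2: Ratio = 176 / 72 = 2.4444
Step 3: VO2max = 15.3 * 2.4444 = 37.4 mL/kg/min

37.4 mL/kg/min


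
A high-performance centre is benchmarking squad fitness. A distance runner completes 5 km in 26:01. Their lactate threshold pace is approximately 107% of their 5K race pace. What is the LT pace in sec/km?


Convert to seconds: 26 min 1 s = 1561 s
Pace per km = 1561 / 5 = 312.2 s/km
LT pace = 312.2 * 1.07 = 334.05 s/km

334.05 s/km


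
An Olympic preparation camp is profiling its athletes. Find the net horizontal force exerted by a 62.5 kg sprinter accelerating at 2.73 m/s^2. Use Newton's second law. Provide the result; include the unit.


Newton's second law: F = m * a
F = 62.5 * 2.73 = 170.63 N

170.63 N


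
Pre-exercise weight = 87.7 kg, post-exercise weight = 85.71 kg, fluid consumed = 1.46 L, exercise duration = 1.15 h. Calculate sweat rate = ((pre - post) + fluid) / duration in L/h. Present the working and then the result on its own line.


Weight loss = 87.7 - 85.71 = 1.99 kg (approx L)
Total sweat = 1.99 + 1.46 = 3.45 L
Sweat rate = 3.45 / 1.15 = 3.0 L/h

3.0 L/h


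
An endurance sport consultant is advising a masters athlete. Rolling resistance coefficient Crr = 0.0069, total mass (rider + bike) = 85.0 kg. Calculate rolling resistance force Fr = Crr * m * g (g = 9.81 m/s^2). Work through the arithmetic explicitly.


Fr = Crr * m * g
= 0.0069 * 85.0 * 9.81
= 5.754 N

5.754 N


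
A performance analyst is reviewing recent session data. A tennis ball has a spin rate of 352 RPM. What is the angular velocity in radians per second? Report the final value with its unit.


Convert RPM to rad/s: multiply by 2*pi and divide by 60
omega = 352 * 2 * pi / 60
= 36.861 rad/s

36.861 rad/s


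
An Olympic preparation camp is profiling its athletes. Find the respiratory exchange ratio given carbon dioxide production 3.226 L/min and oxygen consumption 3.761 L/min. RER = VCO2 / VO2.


VCO2 = 3.226 L/min
VO2 = 3.761 L/min
RER = 3.226 / 3.761 = 0.8578

0.8578


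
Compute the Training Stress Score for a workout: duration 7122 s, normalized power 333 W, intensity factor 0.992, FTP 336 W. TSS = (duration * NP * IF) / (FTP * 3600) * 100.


Product = 7122 * 333 * 0.992 = 2352652.992
Base = 336 * 3600 = 1209600
TSS = 2352652.992 / 1209600 * 100 = 194.5

194.5 TSS


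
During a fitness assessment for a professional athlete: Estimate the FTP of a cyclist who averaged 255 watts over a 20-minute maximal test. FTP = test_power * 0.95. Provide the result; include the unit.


FTP = 255 * 0.95 = 242.25 W

242.25 W


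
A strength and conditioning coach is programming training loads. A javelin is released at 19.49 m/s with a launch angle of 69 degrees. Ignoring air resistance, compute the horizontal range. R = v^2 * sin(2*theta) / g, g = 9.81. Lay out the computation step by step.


Launch speed squared = 379.8601
sin(2 * 69 deg) = 0.669131
Range = 379.8601 * 0.669131 / 9.81
= 25.91 m

25.91 m


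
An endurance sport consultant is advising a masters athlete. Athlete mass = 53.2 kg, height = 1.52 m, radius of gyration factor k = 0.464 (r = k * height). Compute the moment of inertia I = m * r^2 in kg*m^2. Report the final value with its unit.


r = k * height = 0.464 * 1.52 = 0.70528 m
r^2 = 0.70528^2 = 0.49742
I = 53.2 * 0.49742 = 26.463 kg*m^2

26.463 kg*m^2


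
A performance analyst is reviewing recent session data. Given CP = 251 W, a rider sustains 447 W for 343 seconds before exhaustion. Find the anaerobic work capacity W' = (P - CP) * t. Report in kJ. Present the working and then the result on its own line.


Excess power = 447 - 251 = 196 W
Work above CP = 196 * 343 = 67228 J
W' = 67.228 kJ

67.228 kJ


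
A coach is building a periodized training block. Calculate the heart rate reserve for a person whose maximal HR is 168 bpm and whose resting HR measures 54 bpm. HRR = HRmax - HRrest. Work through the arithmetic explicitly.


HRmax = 168 bpm
HRrest = 54 bpm
HRR = 168 - 54 = 114 bpm

114 bpm


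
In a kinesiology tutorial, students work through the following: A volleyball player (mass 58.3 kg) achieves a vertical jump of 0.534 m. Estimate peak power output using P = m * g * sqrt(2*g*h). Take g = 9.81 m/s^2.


2 * g * h = 2 * 9.81 * 0.534 = 10.47708
sqrt(10.47708) = 3.236832 m/s
P = 58.3 * 9.81 * 3.236832 = 1851.22 W

1851.22 W


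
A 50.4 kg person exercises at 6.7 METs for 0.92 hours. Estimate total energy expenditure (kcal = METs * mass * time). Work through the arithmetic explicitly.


Energy = METs * mass(kg) * time(h)
= 6.7 * 50.4 * 0.92
= 310.67 kcal

310.67 kcal


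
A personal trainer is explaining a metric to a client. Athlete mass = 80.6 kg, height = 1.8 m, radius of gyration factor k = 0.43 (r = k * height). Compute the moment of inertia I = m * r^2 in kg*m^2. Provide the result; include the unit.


r = k * height = 0.43 * 1.8 = 0.774 m
r^2 = 0.774^2 = 0.599076
I = 80.6 * 0.599076 = 48.286 kg*m^2

48.286 kg*m^2


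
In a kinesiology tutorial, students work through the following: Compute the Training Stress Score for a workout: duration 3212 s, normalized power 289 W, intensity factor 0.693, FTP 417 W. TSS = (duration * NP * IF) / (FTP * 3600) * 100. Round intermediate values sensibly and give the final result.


Product = 3212 * 289 * 0.693 = 643289.724
Base = 417 * 3600 = 1501200
TSS = 643289.724 / 1501200 * 100 = 42.85

42.85 TSS


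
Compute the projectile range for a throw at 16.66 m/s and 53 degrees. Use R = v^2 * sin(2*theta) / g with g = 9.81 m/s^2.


Two times the angle = 106 degrees
sin(106) = 0.961262
R = 277.5556 * 0.961262 / 9.81 = 27.197 m

27.197 m


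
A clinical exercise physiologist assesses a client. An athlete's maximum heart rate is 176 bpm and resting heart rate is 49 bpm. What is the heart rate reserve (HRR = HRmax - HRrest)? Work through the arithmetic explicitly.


HRR = HRmax - HRrest
= 176 - 49
= 127 bpm

127 bpm


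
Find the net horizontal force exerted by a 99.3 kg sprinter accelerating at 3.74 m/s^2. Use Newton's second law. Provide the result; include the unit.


Newton's second law: F = m * a
F = 99.3 * 3.74 = 371.38 N

371.38 N


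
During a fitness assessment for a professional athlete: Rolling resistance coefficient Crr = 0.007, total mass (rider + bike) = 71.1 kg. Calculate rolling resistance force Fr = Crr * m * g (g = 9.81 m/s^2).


Fr = Crr * m * g
= 0.007 * 71.1 * 9.81
= 4.882 N

4.882 N


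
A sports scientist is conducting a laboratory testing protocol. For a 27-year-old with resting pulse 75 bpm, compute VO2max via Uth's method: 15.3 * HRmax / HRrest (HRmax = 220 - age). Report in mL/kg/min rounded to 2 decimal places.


Step 1: HRmax = 220 - 27 = 193 bpm
Step 2: Ratio = 193 / 75 = 2.5733
Step 3: VO2max = 15.3 * 2.5733 = 39.37 mL/kg/min

39.37 mL/kg/min


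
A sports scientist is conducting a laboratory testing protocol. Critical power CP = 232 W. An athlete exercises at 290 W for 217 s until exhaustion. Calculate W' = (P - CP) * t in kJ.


P - CP = 290 - 232 = 58 W
W' = 58 * 217 = 12586 J
= 12586 / 1000 = 12.586 kJ

12.586 kJ


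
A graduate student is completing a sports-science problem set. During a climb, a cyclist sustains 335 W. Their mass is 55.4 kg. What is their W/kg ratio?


Power-to-weight = 335 W / 55.4 kg
= 6.047 W/kg

6.047 W/kg


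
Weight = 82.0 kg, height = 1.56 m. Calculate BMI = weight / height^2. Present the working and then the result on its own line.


height^2 = 1.56^2 = 2.4336
BMI = 82.0 / 2.4336 = 33.69 kg/m^2

33.69 kg/m^2


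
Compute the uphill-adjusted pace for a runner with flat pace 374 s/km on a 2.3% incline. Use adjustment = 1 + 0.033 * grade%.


Adjustment factor = 1 + 0.033 * 2.3 = 1.0759
Grade-adjusted pace = 374 * 1.0759 = 402.39 s/km

402.39 s/km


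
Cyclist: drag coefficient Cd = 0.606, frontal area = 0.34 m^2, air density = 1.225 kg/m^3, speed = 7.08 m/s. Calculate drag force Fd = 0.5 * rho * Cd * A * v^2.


v^2 = 7.08^2 = 50.1264
Fd = 0.5 * 1.225 * 0.606 * 0.34 * 50.1264
= 6.326 N

6.326 N


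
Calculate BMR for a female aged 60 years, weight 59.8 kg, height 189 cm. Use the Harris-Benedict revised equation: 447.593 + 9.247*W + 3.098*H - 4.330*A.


Substituting values:
W term = 9.247 * 59.8 = 552.9706
H term = 3.098 * 189 = 585.522
A term = 4.330 * 60 = 259.8
BMR = 1326.29 kcal/day

1326.29 kcal/day


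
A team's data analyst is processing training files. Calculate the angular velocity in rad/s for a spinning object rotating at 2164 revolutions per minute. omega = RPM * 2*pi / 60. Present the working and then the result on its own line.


omega = RPM * 2*pi / 60
= 2164 * 6.28318531 / 60
= 226.614 rad/s

226.614 rad/s


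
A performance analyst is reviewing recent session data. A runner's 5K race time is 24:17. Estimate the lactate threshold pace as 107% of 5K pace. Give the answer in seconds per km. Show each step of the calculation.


Total race time = 24*60 + 17 = 1457 seconds
5K pace = 1457 / 5 = 291.4 sec/km
LT pace = 291.4 * 1.07 = 311.8 sec/km

311.8 s/km


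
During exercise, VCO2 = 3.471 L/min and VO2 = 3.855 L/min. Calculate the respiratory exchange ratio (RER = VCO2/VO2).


RER = VCO2 / VO2
= 3.471 / 3.855
= 0.9004

0.9004


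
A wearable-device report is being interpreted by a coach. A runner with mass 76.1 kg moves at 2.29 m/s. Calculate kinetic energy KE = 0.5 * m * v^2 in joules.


v^2 = 2.29^2 = 5.2441
KE = 0.5 * 76.1 * 5.2441
= 199.54 J

199.54 J


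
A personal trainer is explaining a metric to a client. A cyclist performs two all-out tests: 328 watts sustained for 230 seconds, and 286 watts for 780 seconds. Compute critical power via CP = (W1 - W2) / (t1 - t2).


W1 = P1 * t1 = 328 * 230 = 75440 J
W2 = P2 * t2 = 286 * 780 = 223080 J
CP = (75440 - 223080) / (230 - 780)
= 268.44 W

268.44 W


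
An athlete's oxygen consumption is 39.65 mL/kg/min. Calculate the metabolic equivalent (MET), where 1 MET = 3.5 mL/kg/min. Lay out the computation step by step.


MET = VO2 / 3.5
= 39.65 / 3.5
= 11.33 METs

11.33 METs


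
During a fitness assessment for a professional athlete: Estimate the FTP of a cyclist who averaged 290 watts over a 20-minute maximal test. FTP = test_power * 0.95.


FTP = 290 * 0.95 = 275.5 W

275.5 W


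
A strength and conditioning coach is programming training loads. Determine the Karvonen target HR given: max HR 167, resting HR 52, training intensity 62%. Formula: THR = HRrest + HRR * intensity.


HRR = HRmax - HRrest = 167 - 52 = 115
THR = 52 + 115 * 0.62
= 123.3 bpm

123.3 bpm


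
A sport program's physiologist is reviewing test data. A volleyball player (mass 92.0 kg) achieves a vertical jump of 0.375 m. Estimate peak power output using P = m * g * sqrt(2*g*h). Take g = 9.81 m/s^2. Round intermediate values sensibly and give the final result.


2 * g * h = 2 * 9.81 * 0.375 = 7.3575
sqrt(7.3575) = 2.712471 m/s
P = 92.0 * 9.81 * 2.712471 = 2448.06 W

2448.06 W


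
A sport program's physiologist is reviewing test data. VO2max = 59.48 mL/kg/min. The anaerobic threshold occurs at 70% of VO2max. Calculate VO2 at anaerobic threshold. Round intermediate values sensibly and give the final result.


AT fraction = 70 / 100 = 0.7
AT VO2 = 59.48 * 0.7
= 41.64 mL/kg/min

41.64 mL/kg/min


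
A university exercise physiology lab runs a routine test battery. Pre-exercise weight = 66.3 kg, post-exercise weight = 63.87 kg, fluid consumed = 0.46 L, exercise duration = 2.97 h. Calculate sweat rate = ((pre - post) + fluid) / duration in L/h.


Weight loss = 66.3 - 63.87 = 2.43 kg (approx L)
Total sweat = 2.43 + 0.46 = 2.89 L
Sweat rate = 2.89 / 2.97 = 0.973 L/h

0.973 L/h


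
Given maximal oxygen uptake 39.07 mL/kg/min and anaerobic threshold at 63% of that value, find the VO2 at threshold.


Percentage as decimal = 0.63
VO2 at AT = 39.07 * 0.63 = 24.61 mL/kg/min

24.61 mL/kg/min


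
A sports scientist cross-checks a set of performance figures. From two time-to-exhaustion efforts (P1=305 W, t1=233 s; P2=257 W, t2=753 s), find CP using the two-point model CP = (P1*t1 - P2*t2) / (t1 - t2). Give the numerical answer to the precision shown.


Work in trial 1 = 71065 J
Work in trial 2 = 193521 J
Delta work = -122456 J
Delta time = -520 s
CP = -122456 / -520 = 235.49 W

235.49 W


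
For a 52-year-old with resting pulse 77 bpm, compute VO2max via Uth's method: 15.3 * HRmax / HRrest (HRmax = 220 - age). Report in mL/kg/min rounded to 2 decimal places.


Step 1: HRmax = 220 - 52 = 168 bpm
Step 2: Ratio = 168 / 77 = 2.1818
Step 3: VO2max = 15.3 * 2.1818 = 33.38 mL/kg/min

33.38 mL/kg/min


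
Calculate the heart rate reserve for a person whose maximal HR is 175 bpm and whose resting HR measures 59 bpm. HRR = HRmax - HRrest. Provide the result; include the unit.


HRmax = 175 bpm
HRrest = 59 bpm
HRR = 175 - 59 = 116 bpm

116 bpm


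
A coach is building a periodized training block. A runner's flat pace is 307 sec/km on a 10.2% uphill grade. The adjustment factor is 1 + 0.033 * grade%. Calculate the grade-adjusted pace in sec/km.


Factor = 1 + 0.033 * 10.2 = 1.3366
Adjusted pace = 307 * 1.3366
= 410.34 sec/km

410.34 s/km


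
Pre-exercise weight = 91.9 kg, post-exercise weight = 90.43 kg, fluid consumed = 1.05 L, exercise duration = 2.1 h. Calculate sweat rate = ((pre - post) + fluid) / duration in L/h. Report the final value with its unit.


Weight loss = 91.9 - 90.43 = 1.47 kg (approx L)
Total sweat = 1.47 + 1.05 = 2.52 L
Sweat rate = 2.52 / 2.1 = 1.2 L/h

1.2 L/h


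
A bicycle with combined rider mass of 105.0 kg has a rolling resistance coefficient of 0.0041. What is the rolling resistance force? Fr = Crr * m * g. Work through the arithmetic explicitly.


Fr = 0.0041 * 105.0 * 9.81
= 0.4305 * 9.81
= 4.223 N

4.223 N


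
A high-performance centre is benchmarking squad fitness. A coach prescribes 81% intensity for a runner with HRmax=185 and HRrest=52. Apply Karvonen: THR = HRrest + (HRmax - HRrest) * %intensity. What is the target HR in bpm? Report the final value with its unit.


Heart rate reserve = 185 - 52 = 133
Intensity fraction = 81 / 100 = 0.81
THR = 52 + 133 * 0.81 = 159.73 bpm

159.73 bpm


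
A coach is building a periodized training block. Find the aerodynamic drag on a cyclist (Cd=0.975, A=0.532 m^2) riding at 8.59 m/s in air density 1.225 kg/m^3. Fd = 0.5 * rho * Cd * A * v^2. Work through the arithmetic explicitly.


Fd = 0.5 * 1.225 * 0.975 * 0.532 * 8.59^2
= 0.5 * 1.225 * 0.975 * 0.532 * 73.7881
= 23.443 N

23.443 N


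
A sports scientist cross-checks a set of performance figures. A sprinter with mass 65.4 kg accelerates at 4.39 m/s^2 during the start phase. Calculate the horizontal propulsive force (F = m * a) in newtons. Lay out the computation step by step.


F = m * a
= 65.4 * 4.39
= 287.11 N

287.11 N


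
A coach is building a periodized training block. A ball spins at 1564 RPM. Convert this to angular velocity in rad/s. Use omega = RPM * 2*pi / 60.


omega = 1564 * 2 * pi / 60
= 1564 * 6.28318531 / 60
= 9826.902 / 60
= 163.782 rad/s

163.782 rad/s


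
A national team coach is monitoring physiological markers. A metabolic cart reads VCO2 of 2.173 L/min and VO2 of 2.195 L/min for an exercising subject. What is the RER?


RER = VCO2 / VO2 = 2.173 / 2.195 = 0.99

0.99


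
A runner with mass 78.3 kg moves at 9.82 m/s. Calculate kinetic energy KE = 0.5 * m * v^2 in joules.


v^2 = 9.82^2 = 96.4324
KE = 0.5 * 78.3 * 96.4324
= 3775.33 J

3775.33 J


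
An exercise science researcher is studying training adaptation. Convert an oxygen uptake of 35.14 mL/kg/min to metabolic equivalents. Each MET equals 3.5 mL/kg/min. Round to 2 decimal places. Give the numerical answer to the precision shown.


One MET = 3.5 mL/kg/min
Number of METs = 35.14 / 3.5
= 10.04 METs

10.04 METs


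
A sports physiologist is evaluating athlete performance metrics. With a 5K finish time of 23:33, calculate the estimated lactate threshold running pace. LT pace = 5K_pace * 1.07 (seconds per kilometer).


Race duration = 1413 s for 5 km
Average pace = 1413 / 5 = 282.6 s/km
LT pace = 282.6 * 1.07
= 302.38 s/km

302.38 s/km


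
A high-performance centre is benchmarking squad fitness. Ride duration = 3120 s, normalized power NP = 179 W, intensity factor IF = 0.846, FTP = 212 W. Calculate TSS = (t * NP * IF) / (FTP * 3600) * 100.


Numerator = 3120 * 179 * 0.846 = 472474.08
Denominator = 212 * 3600 = 763200
TSS = 472474.08 / 763200 * 100
= 61.91

61.91 TSS


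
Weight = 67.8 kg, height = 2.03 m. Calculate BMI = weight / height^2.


height^2 = 2.03^2 = 4.1209
BMI = 67.8 / 4.1209 = 16.45 kg/m^2

16.45 kg/m^2


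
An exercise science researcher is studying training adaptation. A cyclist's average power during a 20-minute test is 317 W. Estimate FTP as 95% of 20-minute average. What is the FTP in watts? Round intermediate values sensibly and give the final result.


FTP = 20-min power * 0.95
= 317 * 0.95
= 301.15 W

301.15 W


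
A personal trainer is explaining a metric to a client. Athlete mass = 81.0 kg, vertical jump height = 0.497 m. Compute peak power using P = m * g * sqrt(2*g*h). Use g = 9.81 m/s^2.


sqrt(2 * 9.81 * 0.497) = sqrt(9.75114) = 3.122682 m/s
P = 81.0 * 9.81 * 3.122682
= 2481.31 W

2481.31 W


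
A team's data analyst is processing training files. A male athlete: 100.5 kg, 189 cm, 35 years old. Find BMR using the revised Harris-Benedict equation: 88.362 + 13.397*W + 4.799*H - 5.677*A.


Intercept = 88.362
Weight contribution = 13.397 * 100.5 = 1346.3985
Height contribution = 4.799 * 189 = 907.011
Age contribution = 5.677 * 35 = 198.695
BMR = 88.362 + 1346.3985 + 907.011 - 198.695
= 2143.08 kcal/day

2143.08 kcal/day


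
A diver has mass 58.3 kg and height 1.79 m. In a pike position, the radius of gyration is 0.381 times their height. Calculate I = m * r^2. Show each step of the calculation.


r = 0.381 * 1.79 = 0.68199 m
I = m * r^2 = 58.3 * 0.46511 = 27.116 kg*m^2

27.116 kg*m^2


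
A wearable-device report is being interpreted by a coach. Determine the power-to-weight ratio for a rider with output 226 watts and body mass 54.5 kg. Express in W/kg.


P/W = 226 / 54.5 = 4.147 W/kg

4.147 W/kg


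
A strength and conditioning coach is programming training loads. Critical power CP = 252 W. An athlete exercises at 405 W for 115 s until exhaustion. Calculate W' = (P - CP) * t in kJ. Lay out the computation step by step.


P - CP = 405 - 252 = 153 W
W' = 153 * 115 = 17595 J
= 17595 / 1000 = 17.595 kJ

17.595 kJ


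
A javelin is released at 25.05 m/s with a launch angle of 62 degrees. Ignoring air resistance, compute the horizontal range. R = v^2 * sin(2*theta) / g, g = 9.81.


Launch speed squared = 627.5025
sin(2 * 62 deg) = 0.829038
Range = 627.5025 * 0.829038 / 9.81
= 53.03 m

53.03 m


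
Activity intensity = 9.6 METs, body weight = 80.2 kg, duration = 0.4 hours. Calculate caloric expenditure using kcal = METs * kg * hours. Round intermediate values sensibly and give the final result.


kcal = 9.6 * 80.2 * 0.4
= 769.92 * 0.4
= 307.97 kcal

307.97 kcal


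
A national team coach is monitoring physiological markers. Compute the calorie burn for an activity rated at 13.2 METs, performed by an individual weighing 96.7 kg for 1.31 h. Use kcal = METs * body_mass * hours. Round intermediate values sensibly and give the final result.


Product of METs and mass = 13.2 * 96.7 = 1276.44
Total kcal = 1276.44 * 1.31 = 1672.14 kcal

1672.14 kcal


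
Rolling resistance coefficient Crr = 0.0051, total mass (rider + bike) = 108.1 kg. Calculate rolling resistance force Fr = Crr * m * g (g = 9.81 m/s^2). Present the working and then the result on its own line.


Fr = Crr * m * g
= 0.0051 * 108.1 * 9.81
= 5.408 N

5.408 N


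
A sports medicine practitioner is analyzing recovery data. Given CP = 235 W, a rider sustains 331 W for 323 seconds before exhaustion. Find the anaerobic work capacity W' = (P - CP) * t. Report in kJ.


Excess power = 331 - 235 = 96 W
Work above CP = 96 * 323 = 31008 J
W' = 31.008 kJ

31.008 kJ


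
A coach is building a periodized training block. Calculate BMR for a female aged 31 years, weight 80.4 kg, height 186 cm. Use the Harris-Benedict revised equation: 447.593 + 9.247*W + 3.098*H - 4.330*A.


Substituting values:
W term = 9.247 * 80.4 = 743.4588
H term = 3.098 * 186 = 576.228
A term = 4.330 * 31 = 134.23
BMR = 1633.05 kcal/day

1633.05 kcal/day


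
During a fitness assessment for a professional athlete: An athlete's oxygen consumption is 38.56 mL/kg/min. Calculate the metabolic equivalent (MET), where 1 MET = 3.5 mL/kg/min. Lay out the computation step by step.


MET = VO2 / 3.5
= 38.56 / 3.5
= 11.02 METs

11.02 METs


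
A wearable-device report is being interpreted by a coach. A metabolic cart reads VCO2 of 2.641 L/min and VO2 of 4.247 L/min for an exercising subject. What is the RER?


RER = VCO2 / VO2 = 2.641 / 4.247 = 0.6219

0.6219


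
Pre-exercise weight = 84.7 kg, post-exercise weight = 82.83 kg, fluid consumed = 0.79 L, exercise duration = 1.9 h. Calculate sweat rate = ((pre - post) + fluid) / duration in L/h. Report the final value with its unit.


Weight loss = 84.7 - 82.83 = 1.87 kg (approx L)
Total sweat = 1.87 + 0.79 = 2.66 L
Sweat rate = 2.66 / 1.9 = 1.4 L/h

1.4 L/h


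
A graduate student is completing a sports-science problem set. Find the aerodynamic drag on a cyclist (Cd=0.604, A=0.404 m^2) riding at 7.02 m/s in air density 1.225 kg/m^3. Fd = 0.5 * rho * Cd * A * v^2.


Fd = 0.5 * 1.225 * 0.604 * 0.404 * 7.02^2
= 0.5 * 1.225 * 0.604 * 0.404 * 49.2804
= 7.365 N

7.365 N


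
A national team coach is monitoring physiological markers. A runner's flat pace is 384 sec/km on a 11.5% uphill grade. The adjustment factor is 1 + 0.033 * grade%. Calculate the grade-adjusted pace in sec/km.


Factor = 1 + 0.033 * 11.5 = 1.3795
Adjusted pace = 384 * 1.3795
= 529.73 sec/km

529.73 s/km


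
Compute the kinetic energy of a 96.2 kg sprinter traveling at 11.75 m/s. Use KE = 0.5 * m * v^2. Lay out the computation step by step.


Velocity squared = 138.0625
KE = 0.5 * 96.2 * 138.0625 = 6640.81 J

6640.81 J


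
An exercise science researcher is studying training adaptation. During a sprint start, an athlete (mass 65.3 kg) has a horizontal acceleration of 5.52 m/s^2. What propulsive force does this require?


Propulsive force = mass * acceleration
= 65.3 kg * 5.52 m/s^2
= 360.46 N

360.46 N


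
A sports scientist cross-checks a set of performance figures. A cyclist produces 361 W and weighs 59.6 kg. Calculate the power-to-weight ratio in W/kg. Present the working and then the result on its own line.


P/W = power / mass
= 361 / 59.6
= 6.057 W/kg

6.057 W/kg


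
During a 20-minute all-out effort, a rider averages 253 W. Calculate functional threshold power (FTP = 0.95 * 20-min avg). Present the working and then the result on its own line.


FTP = 0.95 * 253
= 240.35 W

240.35 W


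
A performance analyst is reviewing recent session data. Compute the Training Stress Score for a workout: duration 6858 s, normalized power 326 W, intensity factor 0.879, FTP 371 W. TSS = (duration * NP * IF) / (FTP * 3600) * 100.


Product = 6858 * 326 * 0.879 = 1965187.332
Base = 371 * 3600 = 1335600
TSS = 1965187.332 / 1335600 * 100 = 147.14

147.14 TSS


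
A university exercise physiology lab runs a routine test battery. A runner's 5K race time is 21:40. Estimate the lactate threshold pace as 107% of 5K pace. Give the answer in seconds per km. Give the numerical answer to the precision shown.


Total race time = 21*60 + 40 = 1300 seconds
5K pace = 1300 / 5 = 260.0 sec/km
LT pace = 260.0 * 1.07 = 278.2 sec/km

278.2 s/km


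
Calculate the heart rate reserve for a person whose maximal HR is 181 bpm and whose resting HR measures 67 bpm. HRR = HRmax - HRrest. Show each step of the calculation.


HRmax = 181 bpm
HRrest = 67 bpm
HRR = 181 - 67 = 114 bpm

114 bpm


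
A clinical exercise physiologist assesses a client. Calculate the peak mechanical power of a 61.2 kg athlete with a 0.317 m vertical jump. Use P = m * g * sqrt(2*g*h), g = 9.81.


First, sqrt(2gh) = sqrt(2 * 9.81 * 0.317)
= sqrt(6.21954) = 2.493901 m/s
Power = 61.2 * 9.81 * 2.493901 = 1497.27 W

1497.27 W


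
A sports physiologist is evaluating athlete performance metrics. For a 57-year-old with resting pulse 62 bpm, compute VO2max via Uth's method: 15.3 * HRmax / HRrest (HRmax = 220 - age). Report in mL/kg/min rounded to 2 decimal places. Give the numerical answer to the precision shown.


Step 1: HRmax = 220 - 57 = 163 bpm
Step 2: Ratio = 163 / 62 = 2.629
Step 3: VO2max = 15.3 * 2.629 = 40.22 mL/kg/min

40.22 mL/kg/min


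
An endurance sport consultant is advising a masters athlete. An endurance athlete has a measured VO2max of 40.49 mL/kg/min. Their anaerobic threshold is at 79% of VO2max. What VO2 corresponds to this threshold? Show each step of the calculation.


Anaerobic threshold VO2 = VO2max * 79%
= 40.49 * 0.79
= 31.99 mL/kg/min

31.99 mL/kg/min


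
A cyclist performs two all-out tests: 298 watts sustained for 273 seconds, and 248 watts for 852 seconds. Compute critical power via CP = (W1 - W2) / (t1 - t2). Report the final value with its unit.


W1 = P1 * t1 = 298 * 273 = 81354 J
W2 = P2 * t2 = 248 * 852 = 211296 J
CP = (81354 - 211296) / (273 - 852)
= 224.42 W

224.42 W


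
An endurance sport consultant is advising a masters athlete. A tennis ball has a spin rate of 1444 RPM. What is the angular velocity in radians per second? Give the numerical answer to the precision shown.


Convert RPM to rad/s: multiply by 2*pi and divide by 60
omega = 1444 * 2 * pi / 60
= 151.215 rad/s

151.215 rad/s


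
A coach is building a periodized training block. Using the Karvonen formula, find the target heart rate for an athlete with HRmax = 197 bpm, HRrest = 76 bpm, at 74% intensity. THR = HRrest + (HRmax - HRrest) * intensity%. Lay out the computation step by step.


HRR = 197 - 76 = 121
THR = 76 + 121 * 0.74
= 76 + 89.54
= 165.54 bpm

165.54 bpm


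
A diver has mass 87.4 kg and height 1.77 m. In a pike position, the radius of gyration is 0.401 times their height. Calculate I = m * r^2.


r = 0.401 * 1.77 = 0.70977 m
I = m * r^2 = 87.4 * 0.503773 = 44.03 kg*m^2

44.03 kg*m^2


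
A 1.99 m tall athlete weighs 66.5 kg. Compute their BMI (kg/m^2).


height^2 = 3.9601 m^2
BMI = 66.5 / 3.9601 = 16.79 kg/m^2

16.79 kg/m^2


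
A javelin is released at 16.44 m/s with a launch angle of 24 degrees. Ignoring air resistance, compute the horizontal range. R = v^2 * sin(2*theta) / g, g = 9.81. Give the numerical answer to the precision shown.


Launch speed squared = 270.2736
sin(2 * 24 deg) = 0.743145
Range = 270.2736 * 0.743145 / 9.81
= 20.474 m

20.474 m


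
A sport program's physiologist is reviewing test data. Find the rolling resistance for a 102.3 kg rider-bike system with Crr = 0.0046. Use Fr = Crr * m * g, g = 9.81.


m * g = 102.3 * 9.81 = 1003.563 N
Fr = 0.0046 * 1003.563 = 4.616 N

4.616 N


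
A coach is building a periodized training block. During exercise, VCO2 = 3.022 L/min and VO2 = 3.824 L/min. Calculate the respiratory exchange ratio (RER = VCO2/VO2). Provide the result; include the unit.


RER = VCO2 / VO2
= 3.022 / 3.824
= 0.7903

0.7903


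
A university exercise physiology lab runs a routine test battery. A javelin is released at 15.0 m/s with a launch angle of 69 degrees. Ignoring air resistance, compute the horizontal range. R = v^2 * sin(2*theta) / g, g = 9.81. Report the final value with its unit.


Launch speed squared = 225.0
sin(2 * 69 deg) = 0.669131
Range = 225.0 * 0.669131 / 9.81
= 15.347 m

15.347 m


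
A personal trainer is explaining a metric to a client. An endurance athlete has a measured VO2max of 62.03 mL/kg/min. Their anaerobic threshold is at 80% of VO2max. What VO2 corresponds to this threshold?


Anaerobic threshold VO2 = VO2max * 80%
= 62.03 * 0.8
= 49.62 mL/kg/min

49.62 mL/kg/min


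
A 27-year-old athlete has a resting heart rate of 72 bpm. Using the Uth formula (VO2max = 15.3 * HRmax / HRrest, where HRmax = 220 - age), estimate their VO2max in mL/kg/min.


HRmax = 220 - 27 = 193 bpm
Ratio = HRmax / HRrest = 193 / 72 = 2.6806
VO2max = 15.3 * 2.6806 = 41.01 mL/kg/min

41.01 mL/kg/min


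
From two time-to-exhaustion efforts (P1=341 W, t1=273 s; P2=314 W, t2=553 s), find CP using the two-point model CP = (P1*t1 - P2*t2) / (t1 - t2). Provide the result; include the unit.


Work in trial 1 = 93093 J
Work in trial 2 = 173642 J
Delta work = -80549 J
Delta time = -280 s
CP = -80549 / -280 = 287.68 W

287.68 W


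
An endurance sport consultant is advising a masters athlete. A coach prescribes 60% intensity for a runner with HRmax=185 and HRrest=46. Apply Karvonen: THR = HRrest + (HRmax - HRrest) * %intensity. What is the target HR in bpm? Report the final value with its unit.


Heart rate reserve = 185 - 46 = 139
Intensity fraction = 60 / 100 = 0.6
THR = 46 + 139 * 0.6 = 129.4 bpm

129.4 bpm
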